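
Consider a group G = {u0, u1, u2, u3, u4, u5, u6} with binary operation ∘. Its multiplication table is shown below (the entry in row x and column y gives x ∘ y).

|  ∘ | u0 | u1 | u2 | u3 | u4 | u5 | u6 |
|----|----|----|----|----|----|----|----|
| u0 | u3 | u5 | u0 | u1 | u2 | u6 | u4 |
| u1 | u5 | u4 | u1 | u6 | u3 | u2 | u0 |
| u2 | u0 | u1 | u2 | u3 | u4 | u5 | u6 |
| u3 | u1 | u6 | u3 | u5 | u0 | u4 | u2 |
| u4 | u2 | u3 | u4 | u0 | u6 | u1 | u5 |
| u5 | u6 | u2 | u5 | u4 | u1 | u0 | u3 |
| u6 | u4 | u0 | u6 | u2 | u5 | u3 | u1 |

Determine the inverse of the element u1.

u5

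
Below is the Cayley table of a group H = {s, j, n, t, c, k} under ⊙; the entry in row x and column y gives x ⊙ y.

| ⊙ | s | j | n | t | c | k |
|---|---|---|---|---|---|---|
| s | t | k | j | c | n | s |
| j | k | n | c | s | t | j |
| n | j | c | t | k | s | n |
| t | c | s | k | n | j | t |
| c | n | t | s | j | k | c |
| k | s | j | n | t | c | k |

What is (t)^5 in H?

t^1 = t
t^2 = t ⊙ t = n
t^3 = n ⊙ t = k
t^4 = k ⊙ t = t
t^5 = t ⊙ t = n

n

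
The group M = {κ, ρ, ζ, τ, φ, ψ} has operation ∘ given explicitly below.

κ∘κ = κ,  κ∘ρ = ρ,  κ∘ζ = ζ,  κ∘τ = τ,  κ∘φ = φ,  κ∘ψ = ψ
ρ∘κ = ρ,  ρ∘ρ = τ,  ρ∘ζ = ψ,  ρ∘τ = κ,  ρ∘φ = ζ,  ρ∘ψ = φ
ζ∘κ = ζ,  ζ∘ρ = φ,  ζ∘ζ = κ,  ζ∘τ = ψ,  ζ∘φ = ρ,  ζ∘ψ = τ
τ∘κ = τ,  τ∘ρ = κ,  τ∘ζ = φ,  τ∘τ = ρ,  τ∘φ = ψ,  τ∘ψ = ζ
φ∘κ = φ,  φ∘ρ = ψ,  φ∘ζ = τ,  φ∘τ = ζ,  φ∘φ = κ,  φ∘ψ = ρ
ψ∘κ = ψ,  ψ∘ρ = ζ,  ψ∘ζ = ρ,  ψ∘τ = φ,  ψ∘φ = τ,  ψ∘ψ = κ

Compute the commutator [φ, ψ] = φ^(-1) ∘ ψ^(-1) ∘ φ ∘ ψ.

τ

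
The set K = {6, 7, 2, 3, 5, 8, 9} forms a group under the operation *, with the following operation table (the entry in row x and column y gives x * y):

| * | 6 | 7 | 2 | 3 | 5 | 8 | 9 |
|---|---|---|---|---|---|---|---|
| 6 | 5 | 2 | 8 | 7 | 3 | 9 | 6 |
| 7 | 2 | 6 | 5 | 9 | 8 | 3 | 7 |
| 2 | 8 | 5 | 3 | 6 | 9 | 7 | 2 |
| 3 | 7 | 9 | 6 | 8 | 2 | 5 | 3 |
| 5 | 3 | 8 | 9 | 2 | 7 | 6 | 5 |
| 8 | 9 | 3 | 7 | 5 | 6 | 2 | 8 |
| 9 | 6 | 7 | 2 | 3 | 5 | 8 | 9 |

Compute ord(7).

The identity element is 9 (its row matches the header).
7^1 = 7
7^2 = 7 * 7 = 6
7^3 = 6 * 7 = 2
7^4 = 2 * 7 = 5
7^5 = 5 * 7 = 8
7^6 = 8 * 7 = 3
7^7 = 3 * 7 = 9
The first power of 7 equal to the identity is 7^7, so ord(7) = 7.

7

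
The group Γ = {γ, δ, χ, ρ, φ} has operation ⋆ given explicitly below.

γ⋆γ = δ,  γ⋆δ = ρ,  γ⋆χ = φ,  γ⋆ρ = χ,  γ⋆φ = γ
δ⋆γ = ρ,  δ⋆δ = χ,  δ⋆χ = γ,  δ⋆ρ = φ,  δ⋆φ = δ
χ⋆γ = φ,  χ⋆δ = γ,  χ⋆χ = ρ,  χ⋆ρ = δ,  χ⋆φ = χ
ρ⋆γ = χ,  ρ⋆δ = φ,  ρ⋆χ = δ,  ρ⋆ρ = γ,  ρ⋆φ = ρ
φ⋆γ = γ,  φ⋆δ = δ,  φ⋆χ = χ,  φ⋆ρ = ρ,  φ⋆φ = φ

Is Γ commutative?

Yes

Check whether the table is symmetric across its main diagonal.
Every entry (row x, col y) equals the entry (row y, col x), so Γ is abelian.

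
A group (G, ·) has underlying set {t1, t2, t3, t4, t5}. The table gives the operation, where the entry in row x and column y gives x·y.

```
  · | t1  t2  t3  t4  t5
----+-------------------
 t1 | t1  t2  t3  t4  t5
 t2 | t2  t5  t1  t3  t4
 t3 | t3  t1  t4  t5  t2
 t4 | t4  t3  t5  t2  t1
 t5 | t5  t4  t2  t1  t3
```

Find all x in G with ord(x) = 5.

{t2, t3, t4, t5}

Identity is t1. Compute the order of each non-identity element by repeated multiplication:
  t2: t2 → t5 → t4 → t3 → t1  (order 5)
  t3: t3 → t4 → t5 → t2 → t1  (order 5)
  t4: t4 → t2 → t3 → t5 → t1  (order 5)
  t5: t5 → t3 → t2 → t4 → t1  (order 5)
Elements of order 5: {t2, t3, t4, t5}.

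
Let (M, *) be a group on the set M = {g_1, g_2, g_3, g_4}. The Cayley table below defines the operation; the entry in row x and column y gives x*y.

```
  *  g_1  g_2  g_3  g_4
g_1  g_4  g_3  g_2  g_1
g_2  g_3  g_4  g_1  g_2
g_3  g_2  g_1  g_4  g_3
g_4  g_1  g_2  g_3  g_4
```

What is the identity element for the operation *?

g_4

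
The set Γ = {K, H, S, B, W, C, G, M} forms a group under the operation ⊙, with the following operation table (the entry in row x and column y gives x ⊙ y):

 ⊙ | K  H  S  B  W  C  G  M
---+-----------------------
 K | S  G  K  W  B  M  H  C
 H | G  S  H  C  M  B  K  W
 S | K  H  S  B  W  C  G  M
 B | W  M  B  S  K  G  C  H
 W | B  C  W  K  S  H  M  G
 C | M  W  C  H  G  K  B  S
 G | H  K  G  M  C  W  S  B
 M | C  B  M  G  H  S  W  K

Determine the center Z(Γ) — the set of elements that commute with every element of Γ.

{K, S}

An element z is central iff its row equals its column in the table.
For H: H ⊙ C = B ≠ W = C ⊙ H, so H ∉ Z.
Checking each element this way leaves Z(Γ) = {K, S}.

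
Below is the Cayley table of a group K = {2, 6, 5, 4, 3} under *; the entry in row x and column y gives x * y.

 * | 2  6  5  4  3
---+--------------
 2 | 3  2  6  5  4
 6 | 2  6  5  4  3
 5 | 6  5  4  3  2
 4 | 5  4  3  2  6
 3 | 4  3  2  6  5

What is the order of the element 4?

5

The identity element is 6 (its row matches the header).
4^1 = 4
4^2 = 4 * 4 = 2
4^3 = 2 * 4 = 5
4^4 = 5 * 4 = 3
4^5 = 3 * 4 = 6
The first power of 4 equal to the identity is 4^5, so ord(4) = 5.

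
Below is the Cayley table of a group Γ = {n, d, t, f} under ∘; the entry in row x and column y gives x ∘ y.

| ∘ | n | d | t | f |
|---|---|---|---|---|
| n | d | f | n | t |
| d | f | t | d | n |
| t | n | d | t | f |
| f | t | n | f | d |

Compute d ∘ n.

f

Read row d, column n: d ∘ n = f.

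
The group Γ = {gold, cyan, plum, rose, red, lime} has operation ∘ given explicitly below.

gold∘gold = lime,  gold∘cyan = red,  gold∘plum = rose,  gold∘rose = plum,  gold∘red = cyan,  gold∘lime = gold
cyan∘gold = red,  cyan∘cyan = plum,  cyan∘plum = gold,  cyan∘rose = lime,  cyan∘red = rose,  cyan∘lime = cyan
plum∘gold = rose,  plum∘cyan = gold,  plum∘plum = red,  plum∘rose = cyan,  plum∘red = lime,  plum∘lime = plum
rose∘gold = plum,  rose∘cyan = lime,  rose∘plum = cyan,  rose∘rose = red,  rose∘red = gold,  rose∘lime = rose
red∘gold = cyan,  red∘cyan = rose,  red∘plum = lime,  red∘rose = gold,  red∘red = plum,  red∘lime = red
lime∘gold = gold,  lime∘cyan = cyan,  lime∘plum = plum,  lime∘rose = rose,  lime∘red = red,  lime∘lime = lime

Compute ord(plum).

The identity element is lime (its row matches the header).
plum^1 = plum
plum^2 = plum ∘ plum = red
plum^3 = red ∘ plum = lime
The first power of plum equal to the identity is plum^3, so ord(plum) = 3.

3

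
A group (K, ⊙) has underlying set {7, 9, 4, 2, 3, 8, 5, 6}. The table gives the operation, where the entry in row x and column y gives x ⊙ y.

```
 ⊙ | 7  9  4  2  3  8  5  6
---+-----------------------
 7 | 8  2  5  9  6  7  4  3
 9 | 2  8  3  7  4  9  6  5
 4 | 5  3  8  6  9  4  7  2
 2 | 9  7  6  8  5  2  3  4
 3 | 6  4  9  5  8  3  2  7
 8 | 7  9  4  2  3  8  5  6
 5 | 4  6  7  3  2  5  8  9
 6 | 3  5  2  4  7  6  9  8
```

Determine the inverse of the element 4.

First locate the identity: row 8 matches the header, so 8 is the identity.
Scan row 4 for 8: 4 ⊙ 4 = 8. Hence 4^(-1) = 4.
(Structurally, K here is isomorphic to the elementary abelian group (Z_2)^3.)

4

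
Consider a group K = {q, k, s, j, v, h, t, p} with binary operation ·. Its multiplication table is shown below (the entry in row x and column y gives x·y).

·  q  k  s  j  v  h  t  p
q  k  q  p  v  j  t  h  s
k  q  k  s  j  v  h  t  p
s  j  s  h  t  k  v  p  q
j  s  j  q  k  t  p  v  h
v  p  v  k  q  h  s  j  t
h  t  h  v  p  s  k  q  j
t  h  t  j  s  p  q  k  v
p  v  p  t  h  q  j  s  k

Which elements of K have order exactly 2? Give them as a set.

{h, j, p, q, t}

Identity is k. Compute the order of each non-identity element by repeated multiplication:
  q: q → k  (order 2)
  s: s → h → v → k  (order 4)
  j: j → k  (order 2)
  v: v → h → s → k  (order 4)
  h: h → k  (order 2)
  t: t → k  (order 2)
  p: p → k  (order 2)
Elements of order 2: {h, j, p, q, t}.
(Structurally, K here is isomorphic to the dihedral group D_4.)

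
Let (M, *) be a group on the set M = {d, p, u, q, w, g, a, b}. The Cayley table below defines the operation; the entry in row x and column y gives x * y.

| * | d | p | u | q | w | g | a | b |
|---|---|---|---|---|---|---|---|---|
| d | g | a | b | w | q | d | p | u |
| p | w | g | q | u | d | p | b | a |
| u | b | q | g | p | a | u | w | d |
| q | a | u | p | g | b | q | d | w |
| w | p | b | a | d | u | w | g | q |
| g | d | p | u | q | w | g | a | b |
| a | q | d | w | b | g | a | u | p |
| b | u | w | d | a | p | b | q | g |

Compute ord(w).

4

The identity element is g (its row matches the header).
w^1 = w
w^2 = w * w = u
w^3 = u * w = a
w^4 = a * w = g
The first power of w equal to the identity is w^4, so ord(w) = 4.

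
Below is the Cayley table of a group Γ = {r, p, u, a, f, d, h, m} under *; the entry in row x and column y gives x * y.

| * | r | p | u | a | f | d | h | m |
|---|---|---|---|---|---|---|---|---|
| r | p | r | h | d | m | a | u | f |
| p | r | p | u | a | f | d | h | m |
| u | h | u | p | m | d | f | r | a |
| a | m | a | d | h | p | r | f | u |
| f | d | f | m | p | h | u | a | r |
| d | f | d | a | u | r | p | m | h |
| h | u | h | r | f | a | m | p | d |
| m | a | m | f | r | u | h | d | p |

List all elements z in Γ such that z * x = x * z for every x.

An element z is central iff its row equals its column in the table.
For m: m * a = r ≠ u = a * m, so m ∉ Z.
Checking each element this way leaves Z(Γ) = {h, p}.

{h, p}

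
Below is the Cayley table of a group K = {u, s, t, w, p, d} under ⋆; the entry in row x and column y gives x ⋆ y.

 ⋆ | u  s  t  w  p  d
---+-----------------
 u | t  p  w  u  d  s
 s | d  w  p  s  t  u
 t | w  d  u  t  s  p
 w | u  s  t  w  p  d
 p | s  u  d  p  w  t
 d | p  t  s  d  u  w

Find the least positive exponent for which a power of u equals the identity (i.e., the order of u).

The identity element is w (its row matches the header).
u^1 = u
u^2 = u ⋆ u = t
u^3 = t ⋆ u = w
The first power of u equal to the identity is u^3, so ord(u) = 3.

3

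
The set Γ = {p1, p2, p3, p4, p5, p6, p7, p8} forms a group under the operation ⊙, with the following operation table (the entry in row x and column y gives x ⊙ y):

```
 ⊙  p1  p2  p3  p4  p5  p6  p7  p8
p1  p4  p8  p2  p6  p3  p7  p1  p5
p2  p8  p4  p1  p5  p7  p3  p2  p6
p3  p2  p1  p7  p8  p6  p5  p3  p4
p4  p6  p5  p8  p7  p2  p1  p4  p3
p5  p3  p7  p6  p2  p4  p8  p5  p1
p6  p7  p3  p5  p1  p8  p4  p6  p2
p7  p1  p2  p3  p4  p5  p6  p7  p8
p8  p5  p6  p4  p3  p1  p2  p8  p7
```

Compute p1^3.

p1^1 = p1
p1^2 = p1 ⊙ p1 = p4
p1^3 = p4 ⊙ p1 = p6

p6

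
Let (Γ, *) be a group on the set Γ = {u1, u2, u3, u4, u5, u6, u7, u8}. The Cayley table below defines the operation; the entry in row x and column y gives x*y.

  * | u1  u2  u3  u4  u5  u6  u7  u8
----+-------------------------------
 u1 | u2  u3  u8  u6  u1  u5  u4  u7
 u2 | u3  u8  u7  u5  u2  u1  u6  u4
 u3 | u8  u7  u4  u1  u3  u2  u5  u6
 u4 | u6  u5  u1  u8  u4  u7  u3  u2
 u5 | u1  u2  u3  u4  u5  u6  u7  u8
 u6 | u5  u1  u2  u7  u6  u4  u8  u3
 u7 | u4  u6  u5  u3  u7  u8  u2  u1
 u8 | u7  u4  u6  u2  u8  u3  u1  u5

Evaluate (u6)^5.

u3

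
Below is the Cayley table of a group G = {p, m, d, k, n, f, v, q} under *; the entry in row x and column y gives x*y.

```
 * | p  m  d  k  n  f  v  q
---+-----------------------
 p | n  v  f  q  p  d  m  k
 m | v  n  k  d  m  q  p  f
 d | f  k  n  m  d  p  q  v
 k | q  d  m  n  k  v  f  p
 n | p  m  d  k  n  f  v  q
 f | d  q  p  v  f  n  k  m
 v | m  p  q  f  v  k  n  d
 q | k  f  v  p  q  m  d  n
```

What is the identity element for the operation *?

n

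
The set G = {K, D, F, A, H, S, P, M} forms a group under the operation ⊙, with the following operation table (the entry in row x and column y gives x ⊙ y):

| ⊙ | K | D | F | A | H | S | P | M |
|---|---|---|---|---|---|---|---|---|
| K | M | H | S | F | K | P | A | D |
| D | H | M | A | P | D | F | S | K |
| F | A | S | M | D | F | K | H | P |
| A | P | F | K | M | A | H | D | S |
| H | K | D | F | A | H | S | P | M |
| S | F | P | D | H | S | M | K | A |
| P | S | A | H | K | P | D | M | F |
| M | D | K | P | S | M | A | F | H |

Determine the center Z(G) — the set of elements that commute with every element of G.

An element z is central iff its row equals its column in the table.
For A: A ⊙ F = K ≠ D = F ⊙ A, so A ∉ Z.
Checking each element this way leaves Z(G) = {H, M}.
(Structurally, G here is isomorphic to the quaternion group Q_8.)

{H, M}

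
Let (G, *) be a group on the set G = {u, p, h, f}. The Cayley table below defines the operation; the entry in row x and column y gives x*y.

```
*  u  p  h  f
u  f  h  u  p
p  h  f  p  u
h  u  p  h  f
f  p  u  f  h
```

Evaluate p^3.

p^1 = p
p^2 = p*p = f
p^3 = f*p = u

u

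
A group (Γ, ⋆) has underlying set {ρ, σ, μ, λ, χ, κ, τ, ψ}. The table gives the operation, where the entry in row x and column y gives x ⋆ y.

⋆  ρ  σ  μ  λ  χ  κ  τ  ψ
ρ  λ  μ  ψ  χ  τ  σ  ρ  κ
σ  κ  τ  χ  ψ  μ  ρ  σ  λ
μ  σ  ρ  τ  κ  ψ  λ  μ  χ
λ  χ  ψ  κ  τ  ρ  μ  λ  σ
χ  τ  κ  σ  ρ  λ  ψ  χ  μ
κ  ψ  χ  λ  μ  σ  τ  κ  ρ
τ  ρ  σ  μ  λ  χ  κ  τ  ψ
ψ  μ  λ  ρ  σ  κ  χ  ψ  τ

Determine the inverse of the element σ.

First locate the identity: row τ matches the header, so τ is the identity.
Scan row σ for τ: σ ⋆ σ = τ. Hence σ^(-1) = σ.

σ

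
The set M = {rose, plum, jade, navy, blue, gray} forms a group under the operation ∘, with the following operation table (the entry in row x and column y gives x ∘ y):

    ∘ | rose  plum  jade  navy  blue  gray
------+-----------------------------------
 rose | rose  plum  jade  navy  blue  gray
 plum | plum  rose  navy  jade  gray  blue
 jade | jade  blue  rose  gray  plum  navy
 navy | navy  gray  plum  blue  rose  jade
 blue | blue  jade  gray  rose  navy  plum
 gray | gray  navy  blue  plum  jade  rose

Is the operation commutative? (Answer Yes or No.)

blue ∘ gray = plum but gray ∘ blue = jade.
Since blue and gray do not commute, M is not abelian.

No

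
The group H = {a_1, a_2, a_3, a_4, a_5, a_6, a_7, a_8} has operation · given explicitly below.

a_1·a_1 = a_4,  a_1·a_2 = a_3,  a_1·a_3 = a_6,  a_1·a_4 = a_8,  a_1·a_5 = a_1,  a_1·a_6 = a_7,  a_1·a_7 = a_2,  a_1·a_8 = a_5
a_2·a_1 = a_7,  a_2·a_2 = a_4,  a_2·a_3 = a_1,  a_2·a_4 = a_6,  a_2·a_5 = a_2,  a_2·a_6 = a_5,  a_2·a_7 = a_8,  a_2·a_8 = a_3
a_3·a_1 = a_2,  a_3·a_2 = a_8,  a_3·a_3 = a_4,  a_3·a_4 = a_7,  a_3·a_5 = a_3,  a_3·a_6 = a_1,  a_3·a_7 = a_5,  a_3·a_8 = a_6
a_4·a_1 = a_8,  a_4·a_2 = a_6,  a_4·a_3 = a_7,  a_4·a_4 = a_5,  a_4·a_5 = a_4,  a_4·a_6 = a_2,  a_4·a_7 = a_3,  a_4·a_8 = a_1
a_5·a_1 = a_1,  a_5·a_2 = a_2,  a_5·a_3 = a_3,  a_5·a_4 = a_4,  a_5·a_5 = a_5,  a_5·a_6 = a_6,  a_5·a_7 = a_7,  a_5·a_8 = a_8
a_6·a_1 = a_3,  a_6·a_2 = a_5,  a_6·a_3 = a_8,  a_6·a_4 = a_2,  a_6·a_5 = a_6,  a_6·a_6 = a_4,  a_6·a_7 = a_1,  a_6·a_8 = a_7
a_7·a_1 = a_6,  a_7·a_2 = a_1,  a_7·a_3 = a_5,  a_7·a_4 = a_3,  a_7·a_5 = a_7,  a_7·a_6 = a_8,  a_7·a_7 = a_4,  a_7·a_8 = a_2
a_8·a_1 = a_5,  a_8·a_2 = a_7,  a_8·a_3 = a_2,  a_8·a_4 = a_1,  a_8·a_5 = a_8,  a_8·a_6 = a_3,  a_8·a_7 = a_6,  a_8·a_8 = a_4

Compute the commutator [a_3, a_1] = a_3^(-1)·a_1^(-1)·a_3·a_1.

a_4

Identity is a_5; from the table a_3^(-1) = a_7 and a_1^(-1) = a_8.
a_7·a_8 = a_2
a_2·a_3 = a_1
a_1·a_1 = a_4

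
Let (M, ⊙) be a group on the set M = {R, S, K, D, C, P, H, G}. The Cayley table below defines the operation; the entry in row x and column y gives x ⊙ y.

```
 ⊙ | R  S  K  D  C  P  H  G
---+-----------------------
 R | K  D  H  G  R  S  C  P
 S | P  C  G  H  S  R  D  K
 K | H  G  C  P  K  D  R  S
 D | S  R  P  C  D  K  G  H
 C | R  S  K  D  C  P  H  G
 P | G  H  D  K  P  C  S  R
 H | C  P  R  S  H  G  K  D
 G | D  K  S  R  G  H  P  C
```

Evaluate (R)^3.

R^1 = R
R^2 = R ⊙ R = K
R^3 = K ⊙ R = H

H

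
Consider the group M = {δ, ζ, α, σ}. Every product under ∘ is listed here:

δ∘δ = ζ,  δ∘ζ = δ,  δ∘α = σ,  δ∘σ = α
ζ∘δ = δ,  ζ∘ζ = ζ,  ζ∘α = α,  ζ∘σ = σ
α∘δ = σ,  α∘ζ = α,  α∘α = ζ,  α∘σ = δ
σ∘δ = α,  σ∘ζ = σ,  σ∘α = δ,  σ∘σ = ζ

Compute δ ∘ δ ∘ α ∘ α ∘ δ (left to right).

δ ∘ δ = ζ
ζ ∘ α = α
α ∘ α = ζ
ζ ∘ δ = δ
(Structurally, M here is isomorphic to the Klein four-group V_4.)

δ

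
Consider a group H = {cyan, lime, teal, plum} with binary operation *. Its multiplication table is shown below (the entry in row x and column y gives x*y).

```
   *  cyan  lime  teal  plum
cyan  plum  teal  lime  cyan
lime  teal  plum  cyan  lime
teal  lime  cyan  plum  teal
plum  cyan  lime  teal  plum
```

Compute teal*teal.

Read row teal, column teal: teal*teal = plum.

plum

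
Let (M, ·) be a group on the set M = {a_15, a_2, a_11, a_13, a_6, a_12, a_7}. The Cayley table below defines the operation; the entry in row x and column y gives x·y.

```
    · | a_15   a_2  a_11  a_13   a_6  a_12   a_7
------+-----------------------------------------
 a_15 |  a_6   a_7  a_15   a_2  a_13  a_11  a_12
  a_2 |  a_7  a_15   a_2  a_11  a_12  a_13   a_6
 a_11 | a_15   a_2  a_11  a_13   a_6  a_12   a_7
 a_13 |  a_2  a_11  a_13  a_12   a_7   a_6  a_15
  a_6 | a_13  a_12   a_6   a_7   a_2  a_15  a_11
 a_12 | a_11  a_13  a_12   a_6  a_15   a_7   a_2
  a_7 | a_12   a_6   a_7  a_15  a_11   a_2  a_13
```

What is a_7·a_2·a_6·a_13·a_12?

a_12

a_7·a_2 = a_6
a_6·a_6 = a_2
a_2·a_13 = a_11
a_11·a_12 = a_12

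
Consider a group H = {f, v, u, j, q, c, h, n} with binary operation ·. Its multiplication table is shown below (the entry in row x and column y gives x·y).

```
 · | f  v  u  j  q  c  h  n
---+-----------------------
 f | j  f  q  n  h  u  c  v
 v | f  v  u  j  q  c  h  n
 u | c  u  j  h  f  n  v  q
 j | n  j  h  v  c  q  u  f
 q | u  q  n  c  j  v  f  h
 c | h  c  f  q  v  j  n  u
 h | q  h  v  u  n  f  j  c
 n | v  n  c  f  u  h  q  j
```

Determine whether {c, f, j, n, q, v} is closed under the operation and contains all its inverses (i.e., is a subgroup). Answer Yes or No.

No

c·n = u, which is not in {c, f, j, n, q, v}.
The subset is not closed under ·, so it is not a subgroup.
(Structurally, H here is isomorphic to the quaternion group Q_8.)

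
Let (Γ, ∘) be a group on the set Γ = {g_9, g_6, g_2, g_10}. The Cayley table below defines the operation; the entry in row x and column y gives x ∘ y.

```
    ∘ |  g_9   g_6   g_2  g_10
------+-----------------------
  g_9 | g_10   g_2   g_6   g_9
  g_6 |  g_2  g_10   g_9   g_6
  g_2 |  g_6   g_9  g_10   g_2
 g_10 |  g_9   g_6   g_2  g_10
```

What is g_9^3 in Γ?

g_9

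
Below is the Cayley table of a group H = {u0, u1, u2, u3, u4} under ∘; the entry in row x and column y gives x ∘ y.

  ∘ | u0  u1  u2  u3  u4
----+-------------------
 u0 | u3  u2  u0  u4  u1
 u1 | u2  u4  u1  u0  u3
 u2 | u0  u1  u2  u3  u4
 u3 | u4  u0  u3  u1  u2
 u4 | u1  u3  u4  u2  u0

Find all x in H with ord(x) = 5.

Identity is u2. Compute the order of each non-identity element by repeated multiplication:
  u0: u0 → u3 → u4 → u1 → u2  (order 5)
  u1: u1 → u4 → u3 → u0 → u2  (order 5)
  u3: u3 → u1 → u0 → u4 → u2  (order 5)
  u4: u4 → u0 → u1 → u3 → u2  (order 5)
Elements of order 5: {u0, u1, u3, u4}.
(Structurally, H here is isomorphic to the cyclic group Z_5.)

{u0, u1, u3, u4}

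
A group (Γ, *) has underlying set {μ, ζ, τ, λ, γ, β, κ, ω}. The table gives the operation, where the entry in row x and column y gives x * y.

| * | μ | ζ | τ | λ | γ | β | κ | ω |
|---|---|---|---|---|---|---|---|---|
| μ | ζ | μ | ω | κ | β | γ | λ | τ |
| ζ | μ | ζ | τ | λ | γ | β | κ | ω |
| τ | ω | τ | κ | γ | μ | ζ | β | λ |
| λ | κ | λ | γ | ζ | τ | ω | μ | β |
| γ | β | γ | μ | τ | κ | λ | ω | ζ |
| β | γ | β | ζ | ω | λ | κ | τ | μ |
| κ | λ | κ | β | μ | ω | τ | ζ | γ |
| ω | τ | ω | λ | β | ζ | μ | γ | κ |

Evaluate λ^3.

λ^1 = λ
λ^2 = λ * λ = ζ
λ^3 = ζ * λ = λ
(Structurally, Γ here is isomorphic to Z_2 x Z_4.)

λ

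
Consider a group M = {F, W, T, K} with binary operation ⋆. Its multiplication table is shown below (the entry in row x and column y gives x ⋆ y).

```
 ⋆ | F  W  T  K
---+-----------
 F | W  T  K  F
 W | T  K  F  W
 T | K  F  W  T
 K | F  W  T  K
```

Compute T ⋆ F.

K

Read row T, column F: T ⋆ F = K.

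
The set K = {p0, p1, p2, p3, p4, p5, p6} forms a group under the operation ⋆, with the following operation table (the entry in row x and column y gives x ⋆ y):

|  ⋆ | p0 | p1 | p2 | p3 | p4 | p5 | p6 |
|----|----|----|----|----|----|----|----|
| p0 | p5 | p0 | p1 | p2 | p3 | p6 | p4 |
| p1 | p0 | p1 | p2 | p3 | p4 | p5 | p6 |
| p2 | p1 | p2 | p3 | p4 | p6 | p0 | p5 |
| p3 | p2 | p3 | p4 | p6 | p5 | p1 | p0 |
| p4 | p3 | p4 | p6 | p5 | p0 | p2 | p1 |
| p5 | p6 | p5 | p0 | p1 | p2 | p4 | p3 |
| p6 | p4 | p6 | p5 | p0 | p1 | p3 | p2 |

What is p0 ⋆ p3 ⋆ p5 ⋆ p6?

p4

p0 ⋆ p3 = p2
p2 ⋆ p5 = p0
p0 ⋆ p6 = p4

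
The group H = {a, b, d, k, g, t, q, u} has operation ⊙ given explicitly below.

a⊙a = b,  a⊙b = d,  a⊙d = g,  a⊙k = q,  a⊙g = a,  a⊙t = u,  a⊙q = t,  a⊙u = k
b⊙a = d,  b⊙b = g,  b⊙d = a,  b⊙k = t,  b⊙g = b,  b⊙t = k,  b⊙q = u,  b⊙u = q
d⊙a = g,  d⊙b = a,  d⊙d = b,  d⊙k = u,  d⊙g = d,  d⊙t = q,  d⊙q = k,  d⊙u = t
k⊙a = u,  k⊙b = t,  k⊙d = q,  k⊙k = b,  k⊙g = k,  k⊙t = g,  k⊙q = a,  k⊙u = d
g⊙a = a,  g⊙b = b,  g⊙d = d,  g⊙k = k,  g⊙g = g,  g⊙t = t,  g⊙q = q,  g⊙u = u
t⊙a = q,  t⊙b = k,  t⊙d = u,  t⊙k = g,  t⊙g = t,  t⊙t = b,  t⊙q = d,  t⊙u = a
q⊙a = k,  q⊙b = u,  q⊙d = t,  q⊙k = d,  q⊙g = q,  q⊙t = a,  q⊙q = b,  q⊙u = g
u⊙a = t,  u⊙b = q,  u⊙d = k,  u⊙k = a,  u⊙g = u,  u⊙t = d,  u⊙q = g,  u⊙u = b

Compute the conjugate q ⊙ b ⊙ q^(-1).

b

The identity is g. In row q, the entry g sits in column u, so q^(-1) = u.
q ⊙ b = u
u ⊙ u = b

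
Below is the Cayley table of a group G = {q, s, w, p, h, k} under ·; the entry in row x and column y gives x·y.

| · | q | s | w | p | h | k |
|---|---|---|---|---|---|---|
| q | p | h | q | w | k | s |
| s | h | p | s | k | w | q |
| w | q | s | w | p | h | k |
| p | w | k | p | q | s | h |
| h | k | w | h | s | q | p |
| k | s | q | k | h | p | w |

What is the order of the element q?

3

The identity element is w (its row matches the header).
q^1 = q
q^2 = q·q = p
q^3 = p·q = w
The first power of q equal to the identity is q^3, so ord(q) = 3.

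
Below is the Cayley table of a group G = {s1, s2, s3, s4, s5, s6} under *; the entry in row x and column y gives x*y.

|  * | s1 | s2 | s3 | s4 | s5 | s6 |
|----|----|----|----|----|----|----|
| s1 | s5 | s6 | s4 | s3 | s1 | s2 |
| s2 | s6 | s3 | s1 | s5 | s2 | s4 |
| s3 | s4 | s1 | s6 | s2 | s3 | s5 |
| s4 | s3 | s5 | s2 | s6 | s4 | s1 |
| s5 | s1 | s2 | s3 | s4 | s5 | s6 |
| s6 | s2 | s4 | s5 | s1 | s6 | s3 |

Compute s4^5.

s2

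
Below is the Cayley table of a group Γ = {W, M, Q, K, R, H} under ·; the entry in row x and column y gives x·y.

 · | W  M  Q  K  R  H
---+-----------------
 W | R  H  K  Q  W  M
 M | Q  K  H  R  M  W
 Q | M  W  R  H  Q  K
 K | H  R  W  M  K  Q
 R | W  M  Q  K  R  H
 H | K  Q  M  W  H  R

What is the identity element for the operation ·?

R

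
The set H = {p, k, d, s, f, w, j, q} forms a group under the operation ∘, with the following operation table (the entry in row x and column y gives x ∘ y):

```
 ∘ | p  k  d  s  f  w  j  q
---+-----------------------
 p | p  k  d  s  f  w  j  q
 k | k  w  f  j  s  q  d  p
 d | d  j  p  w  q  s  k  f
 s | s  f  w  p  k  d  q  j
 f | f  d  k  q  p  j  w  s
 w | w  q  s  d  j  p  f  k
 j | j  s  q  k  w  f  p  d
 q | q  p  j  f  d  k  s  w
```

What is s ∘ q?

Read row s, column q: s ∘ q = j.

j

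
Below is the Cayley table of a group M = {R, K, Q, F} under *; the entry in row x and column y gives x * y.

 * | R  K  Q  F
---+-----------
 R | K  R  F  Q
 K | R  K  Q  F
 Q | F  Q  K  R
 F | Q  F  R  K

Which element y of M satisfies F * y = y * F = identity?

F

First locate the identity: row K matches the header, so K is the identity.
Scan row F for K: F * F = K. Hence F^(-1) = F.
(Structurally, M here is isomorphic to the Klein four-group V_4.)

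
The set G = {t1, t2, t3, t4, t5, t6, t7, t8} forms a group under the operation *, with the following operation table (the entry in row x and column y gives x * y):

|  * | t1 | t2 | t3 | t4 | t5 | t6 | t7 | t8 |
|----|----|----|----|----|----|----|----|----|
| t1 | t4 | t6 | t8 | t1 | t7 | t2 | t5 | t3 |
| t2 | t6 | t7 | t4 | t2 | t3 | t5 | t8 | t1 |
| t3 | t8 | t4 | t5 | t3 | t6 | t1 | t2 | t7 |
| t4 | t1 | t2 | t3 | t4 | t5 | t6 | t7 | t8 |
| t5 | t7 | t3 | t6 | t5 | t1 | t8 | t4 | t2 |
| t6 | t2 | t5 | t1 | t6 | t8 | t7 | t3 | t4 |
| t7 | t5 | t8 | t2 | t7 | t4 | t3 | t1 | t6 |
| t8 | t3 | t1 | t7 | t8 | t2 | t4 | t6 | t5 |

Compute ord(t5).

The identity element is t4 (its row matches the header).
t5^1 = t5
t5^2 = t5 * t5 = t1
t5^3 = t1 * t5 = t7
t5^4 = t7 * t5 = t4
The first power of t5 equal to the identity is t5^4, so ord(t5) = 4.

4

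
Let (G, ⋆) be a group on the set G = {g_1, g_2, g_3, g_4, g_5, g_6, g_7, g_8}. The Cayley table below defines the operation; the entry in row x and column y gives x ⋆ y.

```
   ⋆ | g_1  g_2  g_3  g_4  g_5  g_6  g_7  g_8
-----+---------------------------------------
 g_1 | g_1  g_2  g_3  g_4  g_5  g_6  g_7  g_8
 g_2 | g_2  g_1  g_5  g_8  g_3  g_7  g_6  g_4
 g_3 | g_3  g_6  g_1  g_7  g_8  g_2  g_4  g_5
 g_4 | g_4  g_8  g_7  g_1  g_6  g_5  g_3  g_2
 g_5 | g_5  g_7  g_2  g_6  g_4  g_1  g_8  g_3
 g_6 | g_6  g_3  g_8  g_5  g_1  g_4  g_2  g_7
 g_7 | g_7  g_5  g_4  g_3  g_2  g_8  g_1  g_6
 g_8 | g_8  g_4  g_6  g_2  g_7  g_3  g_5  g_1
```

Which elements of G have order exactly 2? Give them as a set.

{g_2, g_3, g_4, g_7, g_8}

Identity is g_1. Compute the order of each non-identity element by repeated multiplication:
  g_2: g_2 → g_1  (order 2)
  g_3: g_3 → g_1  (order 2)
  g_4: g_4 → g_1  (order 2)
  g_5: g_5 → g_4 → g_6 → g_1  (order 4)
  g_6: g_6 → g_4 → g_5 → g_1  (order 4)
  g_7: g_7 → g_1  (order 2)
  g_8: g_8 → g_1  (order 2)
Elements of order 2: {g_2, g_3, g_4, g_7, g_8}.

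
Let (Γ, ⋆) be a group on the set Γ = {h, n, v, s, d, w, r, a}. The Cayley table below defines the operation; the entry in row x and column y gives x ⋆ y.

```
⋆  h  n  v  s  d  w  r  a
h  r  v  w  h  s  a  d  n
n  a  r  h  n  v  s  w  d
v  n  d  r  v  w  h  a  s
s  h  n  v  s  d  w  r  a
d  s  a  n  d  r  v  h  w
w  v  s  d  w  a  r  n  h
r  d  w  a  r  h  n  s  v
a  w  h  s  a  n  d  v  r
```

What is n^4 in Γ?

n^1 = n
n^2 = n ⋆ n = r
n^3 = r ⋆ n = w
n^4 = w ⋆ n = s

s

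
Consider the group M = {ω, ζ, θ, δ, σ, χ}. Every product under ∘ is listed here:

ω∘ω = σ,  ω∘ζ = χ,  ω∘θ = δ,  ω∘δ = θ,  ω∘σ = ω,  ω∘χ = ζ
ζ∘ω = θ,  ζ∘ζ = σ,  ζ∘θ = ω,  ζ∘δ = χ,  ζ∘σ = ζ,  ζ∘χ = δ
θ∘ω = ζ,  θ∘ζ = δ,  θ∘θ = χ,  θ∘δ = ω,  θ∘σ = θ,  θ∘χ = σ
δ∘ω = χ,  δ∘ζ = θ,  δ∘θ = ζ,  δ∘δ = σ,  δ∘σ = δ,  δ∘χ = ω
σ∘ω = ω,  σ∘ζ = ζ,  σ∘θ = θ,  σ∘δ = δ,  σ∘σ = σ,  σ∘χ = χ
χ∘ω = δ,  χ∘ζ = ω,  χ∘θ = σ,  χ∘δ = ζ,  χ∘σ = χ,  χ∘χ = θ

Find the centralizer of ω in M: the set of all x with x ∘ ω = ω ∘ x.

Compare row ω with column ω entry by entry.
θ ∘ ω = ζ but ω ∘ θ = δ, so θ does not.
Collecting the elements that commute with ω: C(ω) = {σ, ω}.
(Structurally, M here is isomorphic to the symmetric group S_3.)

{σ, ω}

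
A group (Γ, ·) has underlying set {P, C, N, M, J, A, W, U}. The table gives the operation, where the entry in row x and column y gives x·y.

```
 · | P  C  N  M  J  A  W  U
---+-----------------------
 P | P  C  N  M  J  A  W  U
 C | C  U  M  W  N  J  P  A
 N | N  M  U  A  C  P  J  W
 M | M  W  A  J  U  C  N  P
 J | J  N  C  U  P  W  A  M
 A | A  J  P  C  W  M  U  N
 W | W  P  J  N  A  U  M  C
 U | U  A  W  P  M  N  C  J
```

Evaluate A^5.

W

A^1 = A
A^2 = A·A = M
A^3 = M·A = C
A^4 = C·A = J
A^5 = J·A = W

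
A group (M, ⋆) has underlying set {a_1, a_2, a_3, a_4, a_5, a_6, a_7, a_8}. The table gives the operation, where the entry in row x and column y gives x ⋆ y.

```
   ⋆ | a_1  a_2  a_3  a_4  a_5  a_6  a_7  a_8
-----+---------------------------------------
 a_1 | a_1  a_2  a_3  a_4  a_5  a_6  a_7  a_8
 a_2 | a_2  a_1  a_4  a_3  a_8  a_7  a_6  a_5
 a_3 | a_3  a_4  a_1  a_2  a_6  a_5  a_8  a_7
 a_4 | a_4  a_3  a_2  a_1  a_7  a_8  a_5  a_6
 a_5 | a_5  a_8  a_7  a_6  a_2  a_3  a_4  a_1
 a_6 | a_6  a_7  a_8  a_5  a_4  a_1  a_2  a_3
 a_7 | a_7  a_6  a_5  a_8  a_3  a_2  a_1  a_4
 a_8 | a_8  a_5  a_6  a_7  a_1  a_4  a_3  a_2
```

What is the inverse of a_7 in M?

First locate the identity: row a_1 matches the header, so a_1 is the identity.
Scan row a_7 for a_1: a_7 ⋆ a_7 = a_1. Hence a_7^(-1) = a_7.

a_7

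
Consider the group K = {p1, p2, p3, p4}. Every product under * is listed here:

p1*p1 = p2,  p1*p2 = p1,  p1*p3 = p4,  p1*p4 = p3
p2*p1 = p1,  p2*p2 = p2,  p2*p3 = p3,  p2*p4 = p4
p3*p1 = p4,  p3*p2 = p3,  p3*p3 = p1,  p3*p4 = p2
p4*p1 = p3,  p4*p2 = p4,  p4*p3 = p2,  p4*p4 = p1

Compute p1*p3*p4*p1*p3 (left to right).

p1*p3 = p4
p4*p4 = p1
p1*p1 = p2
p2*p3 = p3

p3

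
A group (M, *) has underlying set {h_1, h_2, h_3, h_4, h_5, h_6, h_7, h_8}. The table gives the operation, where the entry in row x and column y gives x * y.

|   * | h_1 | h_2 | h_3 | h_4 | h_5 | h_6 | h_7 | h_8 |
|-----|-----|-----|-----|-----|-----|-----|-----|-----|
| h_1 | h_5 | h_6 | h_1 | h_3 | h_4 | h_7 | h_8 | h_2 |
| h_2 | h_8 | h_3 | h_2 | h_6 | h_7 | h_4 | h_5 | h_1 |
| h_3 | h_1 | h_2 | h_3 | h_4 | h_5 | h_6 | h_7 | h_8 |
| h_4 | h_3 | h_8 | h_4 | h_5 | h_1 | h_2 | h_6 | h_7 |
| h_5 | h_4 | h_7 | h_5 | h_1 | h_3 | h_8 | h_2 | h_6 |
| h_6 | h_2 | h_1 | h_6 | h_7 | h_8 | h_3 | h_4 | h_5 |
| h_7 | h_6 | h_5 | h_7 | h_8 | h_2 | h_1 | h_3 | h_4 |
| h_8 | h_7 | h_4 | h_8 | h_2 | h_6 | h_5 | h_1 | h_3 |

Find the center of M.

An element z is central iff its row equals its column in the table.
For h_8: h_8 * h_4 = h_2 ≠ h_7 = h_4 * h_8, so h_8 ∉ Z.
Checking each element this way leaves Z(M) = {h_3, h_5}.
(Structurally, M here is isomorphic to the dihedral group D_4.)

{h_3, h_5}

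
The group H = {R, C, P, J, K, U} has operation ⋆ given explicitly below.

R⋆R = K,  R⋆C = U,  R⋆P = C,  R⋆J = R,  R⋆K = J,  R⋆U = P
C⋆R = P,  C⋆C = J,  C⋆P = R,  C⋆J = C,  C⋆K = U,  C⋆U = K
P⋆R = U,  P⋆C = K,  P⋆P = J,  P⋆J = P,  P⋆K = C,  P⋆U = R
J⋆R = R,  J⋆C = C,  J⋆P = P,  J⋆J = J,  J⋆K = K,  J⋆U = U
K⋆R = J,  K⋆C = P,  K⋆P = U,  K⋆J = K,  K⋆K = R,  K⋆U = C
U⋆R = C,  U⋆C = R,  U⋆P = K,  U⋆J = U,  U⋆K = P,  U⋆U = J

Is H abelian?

K ⋆ P = U but P ⋆ K = C.
Since K and P do not commute, H is not abelian.

No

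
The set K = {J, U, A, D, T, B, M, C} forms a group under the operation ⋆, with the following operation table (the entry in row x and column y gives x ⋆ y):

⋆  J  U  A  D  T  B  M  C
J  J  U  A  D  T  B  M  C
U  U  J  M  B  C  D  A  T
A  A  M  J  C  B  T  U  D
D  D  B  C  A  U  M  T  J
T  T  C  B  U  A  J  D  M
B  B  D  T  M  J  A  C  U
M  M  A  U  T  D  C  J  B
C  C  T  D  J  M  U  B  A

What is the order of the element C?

The identity element is J (its row matches the header).
C^1 = C
C^2 = C ⋆ C = A
C^3 = A ⋆ C = D
C^4 = D ⋆ C = J
The first power of C equal to the identity is C^4, so ord(C) = 4.
(Structurally, K here is isomorphic to Z_2 x Z_4.)

4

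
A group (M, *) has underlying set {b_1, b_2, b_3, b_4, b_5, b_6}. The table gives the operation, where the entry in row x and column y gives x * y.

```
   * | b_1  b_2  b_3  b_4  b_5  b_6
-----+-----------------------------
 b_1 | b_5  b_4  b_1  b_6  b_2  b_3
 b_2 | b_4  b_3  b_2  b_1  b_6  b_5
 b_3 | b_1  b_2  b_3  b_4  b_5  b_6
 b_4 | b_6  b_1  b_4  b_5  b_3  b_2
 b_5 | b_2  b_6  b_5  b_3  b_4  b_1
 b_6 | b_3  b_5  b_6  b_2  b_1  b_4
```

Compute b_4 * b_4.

b_5

Read row b_4, column b_4: b_4 * b_4 = b_5.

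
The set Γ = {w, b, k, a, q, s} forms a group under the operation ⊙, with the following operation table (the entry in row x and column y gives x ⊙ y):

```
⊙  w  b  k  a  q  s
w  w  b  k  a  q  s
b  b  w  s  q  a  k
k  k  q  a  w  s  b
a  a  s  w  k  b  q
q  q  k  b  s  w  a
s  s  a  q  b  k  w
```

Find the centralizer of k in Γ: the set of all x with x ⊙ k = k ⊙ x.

Compare row k with column k entry by entry.
a ⊙ k = w = k ⊙ a, so a commutes with k.
s ⊙ k = q but k ⊙ s = b, so s does not.
Collecting the elements that commute with k: C(k) = {a, k, w}.

{a, k, w}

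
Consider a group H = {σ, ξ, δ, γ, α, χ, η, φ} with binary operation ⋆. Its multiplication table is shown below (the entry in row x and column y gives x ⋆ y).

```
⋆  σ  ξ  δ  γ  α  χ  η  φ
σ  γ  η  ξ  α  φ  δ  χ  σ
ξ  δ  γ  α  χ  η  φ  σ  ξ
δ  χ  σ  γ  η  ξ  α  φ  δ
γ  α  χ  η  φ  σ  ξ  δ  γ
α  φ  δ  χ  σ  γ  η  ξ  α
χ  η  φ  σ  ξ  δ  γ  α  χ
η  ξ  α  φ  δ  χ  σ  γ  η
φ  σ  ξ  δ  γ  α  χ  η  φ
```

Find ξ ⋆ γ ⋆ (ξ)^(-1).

The identity is φ. In row ξ, the entry φ sits in column χ, so ξ^(-1) = χ.
ξ ⋆ γ = χ
χ ⋆ χ = γ

γ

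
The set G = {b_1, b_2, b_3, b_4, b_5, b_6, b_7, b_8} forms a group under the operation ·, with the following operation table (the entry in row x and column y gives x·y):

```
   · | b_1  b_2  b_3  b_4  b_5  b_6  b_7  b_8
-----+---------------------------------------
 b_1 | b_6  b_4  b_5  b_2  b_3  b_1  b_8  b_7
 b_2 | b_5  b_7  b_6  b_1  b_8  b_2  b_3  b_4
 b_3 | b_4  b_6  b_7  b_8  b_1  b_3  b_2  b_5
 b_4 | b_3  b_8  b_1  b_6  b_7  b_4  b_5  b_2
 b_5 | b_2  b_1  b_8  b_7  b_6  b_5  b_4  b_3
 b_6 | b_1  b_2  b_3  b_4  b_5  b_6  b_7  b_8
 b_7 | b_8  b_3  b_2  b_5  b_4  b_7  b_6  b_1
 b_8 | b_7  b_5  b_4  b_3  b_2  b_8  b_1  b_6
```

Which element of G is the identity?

b_6

The identity e satisfies e·x = x for all x, so its row in the table reproduces the column headers.
Row b_6 reads: b_1, b_2, b_3, b_4, b_5, b_6, b_7, b_8 — exactly the header order. So b_6 is the identity.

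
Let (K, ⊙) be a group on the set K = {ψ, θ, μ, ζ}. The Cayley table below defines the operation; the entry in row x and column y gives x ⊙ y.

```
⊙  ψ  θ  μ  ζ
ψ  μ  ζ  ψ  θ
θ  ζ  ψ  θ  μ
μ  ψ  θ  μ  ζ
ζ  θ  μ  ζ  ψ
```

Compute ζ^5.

ζ^1 = ζ
ζ^2 = ζ ⊙ ζ = ψ
ζ^3 = ψ ⊙ ζ = θ
ζ^4 = θ ⊙ ζ = μ
ζ^5 = μ ⊙ ζ = ζ

ζ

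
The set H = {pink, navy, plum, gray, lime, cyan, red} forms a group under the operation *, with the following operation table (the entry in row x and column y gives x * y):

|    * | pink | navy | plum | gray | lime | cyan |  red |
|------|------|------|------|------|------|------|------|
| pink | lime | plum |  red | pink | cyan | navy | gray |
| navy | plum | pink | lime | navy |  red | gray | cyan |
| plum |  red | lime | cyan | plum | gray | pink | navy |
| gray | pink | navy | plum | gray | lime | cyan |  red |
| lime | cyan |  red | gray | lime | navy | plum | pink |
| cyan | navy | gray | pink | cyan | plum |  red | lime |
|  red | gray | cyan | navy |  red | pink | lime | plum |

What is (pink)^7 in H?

gray

pink^1 = pink
pink^2 = pink * pink = lime
pink^3 = lime * pink = cyan
pink^4 = cyan * pink = navy
pink^5 = navy * pink = plum
pink^6 = plum * pink = red
pink^7 = red * pink = gray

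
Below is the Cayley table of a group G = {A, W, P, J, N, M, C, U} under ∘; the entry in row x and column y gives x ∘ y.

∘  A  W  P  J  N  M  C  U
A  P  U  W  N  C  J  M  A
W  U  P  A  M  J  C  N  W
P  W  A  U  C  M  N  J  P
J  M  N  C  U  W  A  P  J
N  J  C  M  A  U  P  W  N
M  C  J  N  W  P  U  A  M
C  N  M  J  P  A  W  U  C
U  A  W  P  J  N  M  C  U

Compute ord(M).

2

The identity element is U (its row matches the header).
M^1 = M
M^2 = M ∘ M = U
The first power of M equal to the identity is M^2, so ord(M) = 2.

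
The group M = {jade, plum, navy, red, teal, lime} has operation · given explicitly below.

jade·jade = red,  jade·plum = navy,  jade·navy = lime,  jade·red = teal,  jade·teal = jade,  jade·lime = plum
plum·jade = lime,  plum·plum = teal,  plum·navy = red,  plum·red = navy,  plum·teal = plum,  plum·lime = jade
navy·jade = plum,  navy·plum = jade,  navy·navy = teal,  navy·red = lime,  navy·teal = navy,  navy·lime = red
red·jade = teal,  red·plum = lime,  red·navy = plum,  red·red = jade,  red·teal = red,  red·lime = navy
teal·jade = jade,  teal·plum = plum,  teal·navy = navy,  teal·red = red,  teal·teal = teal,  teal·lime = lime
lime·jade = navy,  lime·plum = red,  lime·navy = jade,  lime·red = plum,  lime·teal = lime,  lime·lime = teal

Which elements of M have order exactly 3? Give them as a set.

{jade, red}

Identity is teal. Compute the order of each non-identity element by repeated multiplication:
  jade: jade → red → teal  (order 3)
  plum: plum → teal  (order 2)
  navy: navy → teal  (order 2)
  red: red → jade → teal  (order 3)
  lime: lime → teal  (order 2)
Elements of order 3: {jade, red}.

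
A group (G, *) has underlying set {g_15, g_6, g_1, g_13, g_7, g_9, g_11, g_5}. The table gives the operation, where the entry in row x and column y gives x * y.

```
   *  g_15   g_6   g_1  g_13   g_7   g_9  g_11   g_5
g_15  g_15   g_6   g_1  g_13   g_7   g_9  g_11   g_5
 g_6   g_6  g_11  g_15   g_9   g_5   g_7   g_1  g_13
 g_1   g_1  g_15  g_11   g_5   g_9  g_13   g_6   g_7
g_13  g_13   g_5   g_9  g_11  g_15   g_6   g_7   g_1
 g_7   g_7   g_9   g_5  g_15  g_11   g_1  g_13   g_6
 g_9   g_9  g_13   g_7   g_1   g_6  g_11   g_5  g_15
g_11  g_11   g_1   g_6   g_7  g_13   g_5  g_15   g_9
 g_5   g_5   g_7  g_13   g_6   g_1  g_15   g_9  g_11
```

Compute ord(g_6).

The identity element is g_15 (its row matches the header).
g_6^1 = g_6
g_6^2 = g_6 * g_6 = g_11
g_6^3 = g_11 * g_6 = g_1
g_6^4 = g_1 * g_6 = g_15
The first power of g_6 equal to the identity is g_6^4, so ord(g_6) = 4.

4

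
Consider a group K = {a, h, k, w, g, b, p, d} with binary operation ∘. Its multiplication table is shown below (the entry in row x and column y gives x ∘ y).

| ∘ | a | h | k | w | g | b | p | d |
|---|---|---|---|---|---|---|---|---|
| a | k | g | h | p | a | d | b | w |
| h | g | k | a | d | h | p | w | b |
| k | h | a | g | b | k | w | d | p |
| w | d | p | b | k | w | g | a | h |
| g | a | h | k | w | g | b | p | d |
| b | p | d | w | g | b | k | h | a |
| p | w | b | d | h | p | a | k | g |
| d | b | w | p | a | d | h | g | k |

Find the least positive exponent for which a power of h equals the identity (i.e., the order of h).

4

The identity element is g (its row matches the header).
h^1 = h
h^2 = h ∘ h = k
h^3 = k ∘ h = a
h^4 = a ∘ h = g
The first power of h equal to the identity is h^4, so ord(h) = 4.
(Structurally, K here is isomorphic to the quaternion group Q_8.)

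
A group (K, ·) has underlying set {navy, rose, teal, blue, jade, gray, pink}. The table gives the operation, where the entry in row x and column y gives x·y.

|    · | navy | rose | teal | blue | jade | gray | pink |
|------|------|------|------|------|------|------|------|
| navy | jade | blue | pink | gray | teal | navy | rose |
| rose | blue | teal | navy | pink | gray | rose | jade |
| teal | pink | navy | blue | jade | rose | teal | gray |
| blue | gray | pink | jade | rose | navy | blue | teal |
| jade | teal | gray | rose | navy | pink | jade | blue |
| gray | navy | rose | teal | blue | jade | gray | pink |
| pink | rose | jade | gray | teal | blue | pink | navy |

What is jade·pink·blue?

rose

jade·pink = blue
blue·blue = rose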